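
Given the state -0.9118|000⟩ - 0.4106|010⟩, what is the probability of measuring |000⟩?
0.8314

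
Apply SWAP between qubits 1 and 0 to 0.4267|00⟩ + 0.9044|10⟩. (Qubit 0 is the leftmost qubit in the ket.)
0.4267|00⟩ + 0.9044|01⟩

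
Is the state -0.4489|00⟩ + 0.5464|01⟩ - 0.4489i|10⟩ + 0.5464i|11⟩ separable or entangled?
Separable

Writing the state as a|00⟩ + b|01⟩ + c|10⟩ + d|11⟩, it is a product state iff ad − bc = 0.
Here (a, b, c, d) = (-0.4489, 0.5464, -0.4489i, 0.5464i): ad − bc = (-0.4489)(0.5464i) − (0.5464)(-0.4489i) = 0, so the state is separable.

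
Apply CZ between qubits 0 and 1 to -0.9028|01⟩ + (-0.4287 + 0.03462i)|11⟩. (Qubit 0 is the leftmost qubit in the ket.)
-0.9028|01⟩ + (0.4287 - 0.03462i)|11⟩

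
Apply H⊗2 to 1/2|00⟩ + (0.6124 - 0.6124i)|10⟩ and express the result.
(0.5562 - 0.3062i)|00⟩ + (0.5562 - 0.3062i)|01⟩ + (-0.0562 + 0.3062i)|10⟩ + (-0.0562 + 0.3062i)|11⟩

H⊗2 gives amp(|y⟩) = (1/2) Σ_x (−1)^(x·y) amp(|x⟩), where x·y is the number of positions in which both x and y have a 1.
|00⟩: (1/2 + (0.6124 - 0.6124i))/2 = (0.5562 - 0.3062i)
|01⟩: (1/2 + (0.6124 - 0.6124i))/2 = (0.5562 - 0.3062i)
|10⟩: (1/2 - (0.6124 - 0.6124i))/2 = (-0.0562 + 0.3062i)
|11⟩: (1/2 - (0.6124 - 0.6124i))/2 = (-0.0562 + 0.3062i)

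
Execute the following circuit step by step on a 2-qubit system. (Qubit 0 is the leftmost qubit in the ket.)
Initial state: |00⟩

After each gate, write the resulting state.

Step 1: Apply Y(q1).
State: i|01⟩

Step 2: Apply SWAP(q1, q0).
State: i|10⟩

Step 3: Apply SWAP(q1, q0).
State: i|01⟩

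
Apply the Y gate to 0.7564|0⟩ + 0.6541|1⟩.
-0.6541i|0⟩ + 0.7564i|1⟩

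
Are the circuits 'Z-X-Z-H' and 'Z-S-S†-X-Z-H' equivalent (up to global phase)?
Yes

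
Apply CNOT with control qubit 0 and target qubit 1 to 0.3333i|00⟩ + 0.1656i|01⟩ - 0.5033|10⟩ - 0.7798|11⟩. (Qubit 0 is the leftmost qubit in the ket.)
0.3333i|00⟩ + 0.1656i|01⟩ - 0.7798|10⟩ - 0.5033|11⟩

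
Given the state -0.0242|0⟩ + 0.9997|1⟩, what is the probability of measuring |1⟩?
0.9994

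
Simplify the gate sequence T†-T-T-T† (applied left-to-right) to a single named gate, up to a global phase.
I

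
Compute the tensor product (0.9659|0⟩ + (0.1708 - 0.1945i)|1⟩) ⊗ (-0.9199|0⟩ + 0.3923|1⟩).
-0.8885|00⟩ + 0.3789|01⟩ + (-0.1571 + 0.1789i)|10⟩ + (0.067 - 0.0763i)|11⟩

amp(|b₁b₂…⟩) = product of the factor amplitudes for bits b₁, b₂, …; only kets whose every factor amplitude is nonzero survive.
|00⟩: (0.9659)(-0.9199) = -0.8885
|01⟩: (0.9659)(0.3923) = 0.3789
|10⟩: (0.1708 - 0.1945i)(-0.9199) = (-0.1571 + 0.1789i)
|11⟩: (0.1708 - 0.1945i)(0.3923) = (0.067 - 0.0763i)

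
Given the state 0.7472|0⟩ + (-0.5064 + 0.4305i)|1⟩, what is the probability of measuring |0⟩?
0.5583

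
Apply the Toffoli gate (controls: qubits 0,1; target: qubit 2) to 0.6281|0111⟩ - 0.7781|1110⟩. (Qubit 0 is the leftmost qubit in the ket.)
0.6281|0111⟩ - 0.7781|1100⟩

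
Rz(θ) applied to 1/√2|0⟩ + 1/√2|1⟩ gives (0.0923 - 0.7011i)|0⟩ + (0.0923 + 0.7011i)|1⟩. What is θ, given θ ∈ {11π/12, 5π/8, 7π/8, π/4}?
11π/12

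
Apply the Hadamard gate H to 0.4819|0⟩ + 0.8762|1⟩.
0.9603|0⟩ - 0.2788|1⟩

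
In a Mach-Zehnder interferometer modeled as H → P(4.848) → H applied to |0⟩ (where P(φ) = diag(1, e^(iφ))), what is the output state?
(0.5676 - 0.4954i)|0⟩ + (0.4324 + 0.4954i)|1⟩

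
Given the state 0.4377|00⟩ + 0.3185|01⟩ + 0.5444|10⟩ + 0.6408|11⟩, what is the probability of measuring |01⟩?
0.1014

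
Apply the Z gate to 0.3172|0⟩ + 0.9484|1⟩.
0.3172|0⟩ - 0.9484|1⟩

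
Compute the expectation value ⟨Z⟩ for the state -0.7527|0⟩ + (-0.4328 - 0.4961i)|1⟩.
0.1331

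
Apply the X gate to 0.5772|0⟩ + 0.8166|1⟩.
0.8166|0⟩ + 0.5772|1⟩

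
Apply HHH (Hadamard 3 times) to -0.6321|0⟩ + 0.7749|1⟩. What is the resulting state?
0.101|0⟩ - 0.9949|1⟩

H² = I, so H^3 = H: a single Hadamard. With (a, b) = (-0.6321, 0.7749), H gives ((a + b)/√2, (a − b)/√2) = (0.101, -0.9949).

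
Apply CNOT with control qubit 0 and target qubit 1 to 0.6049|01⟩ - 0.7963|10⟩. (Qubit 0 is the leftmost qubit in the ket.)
0.6049|01⟩ - 0.7963|11⟩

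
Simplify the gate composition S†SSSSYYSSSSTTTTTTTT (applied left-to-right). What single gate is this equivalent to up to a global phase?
S†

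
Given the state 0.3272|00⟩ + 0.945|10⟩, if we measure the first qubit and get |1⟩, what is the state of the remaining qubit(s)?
|0⟩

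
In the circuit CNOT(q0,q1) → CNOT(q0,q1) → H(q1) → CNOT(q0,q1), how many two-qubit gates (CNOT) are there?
3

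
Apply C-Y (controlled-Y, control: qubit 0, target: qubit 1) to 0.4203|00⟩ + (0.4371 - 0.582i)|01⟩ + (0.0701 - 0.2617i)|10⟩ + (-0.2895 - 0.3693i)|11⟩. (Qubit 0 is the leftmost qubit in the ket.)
0.4203|00⟩ + (0.4371 - 0.582i)|01⟩ + (-0.3693 + 0.2895i)|10⟩ + (0.2617 + 0.0701i)|11⟩

C-Y leaves the control-|0⟩ kets |00⟩, |01⟩ unchanged and applies Y to qubit 1 on the control-|1⟩ pair (|10⟩, |11⟩).
Y = [[0, -i], [i, 0]].
With a = amp(|10⟩) = (0.0701 - 0.2617i) and b = amp(|11⟩) = (-0.2895 - 0.3693i):
new amp(|10⟩) = (-i)·b = (-0.3693 + 0.2895i)
new amp(|11⟩) = (i)·a = (0.2617 + 0.0701i)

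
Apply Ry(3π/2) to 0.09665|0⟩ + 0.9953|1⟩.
-0.7721|0⟩ - 0.6354|1⟩

Ry(3π/2) = [[cos(θ/2), −sin(θ/2)], [sin(θ/2), cos(θ/2)]]; θ = 3π/2, cos(θ/2) ≈ -0.707107, sin(θ/2) ≈ 0.707107.
With a = amp(|0⟩) = 0.09665 and b = amp(|1⟩) = 0.9953:
new amp(|0⟩) = (-0.707107)·a + (-0.707107)·b = -0.7721
new amp(|1⟩) = (0.707107)·a + (-0.707107)·b = -0.6354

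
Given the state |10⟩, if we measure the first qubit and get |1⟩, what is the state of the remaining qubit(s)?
|0⟩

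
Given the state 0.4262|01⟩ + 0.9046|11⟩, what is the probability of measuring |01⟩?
0.1816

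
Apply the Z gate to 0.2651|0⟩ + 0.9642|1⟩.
0.2651|0⟩ - 0.9642|1⟩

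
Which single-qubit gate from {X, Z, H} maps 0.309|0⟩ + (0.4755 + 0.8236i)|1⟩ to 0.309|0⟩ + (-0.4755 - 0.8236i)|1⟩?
Z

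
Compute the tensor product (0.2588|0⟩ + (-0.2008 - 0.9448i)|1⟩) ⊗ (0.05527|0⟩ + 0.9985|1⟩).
0.0143|00⟩ + 0.2584|01⟩ + (-0.0111 - 0.05222i)|10⟩ + (-0.2005 - 0.9434i)|11⟩

amp(|b₁b₂…⟩) = product of the factor amplitudes for bits b₁, b₂, …; only kets whose every factor amplitude is nonzero survive.
|00⟩: (0.2588)(0.05527) = 0.0143
|01⟩: (0.2588)(0.9985) = 0.2584
|10⟩: (-0.2008 - 0.9448i)(0.05527) = (-0.0111 - 0.05222i)
|11⟩: (-0.2008 - 0.9448i)(0.9985) = (-0.2005 - 0.9434i)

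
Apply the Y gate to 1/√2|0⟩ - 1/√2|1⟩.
(1/√2)i|0⟩ + (1/√2)i|1⟩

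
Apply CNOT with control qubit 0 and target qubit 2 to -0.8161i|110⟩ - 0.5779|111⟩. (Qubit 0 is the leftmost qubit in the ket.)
-0.5779|110⟩ - 0.8161i|111⟩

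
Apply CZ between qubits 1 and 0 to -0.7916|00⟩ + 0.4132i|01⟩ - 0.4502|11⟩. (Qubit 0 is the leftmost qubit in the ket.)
-0.7916|00⟩ + 0.4132i|01⟩ + 0.4502|11⟩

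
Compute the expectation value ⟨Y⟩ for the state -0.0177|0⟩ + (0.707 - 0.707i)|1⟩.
0.02503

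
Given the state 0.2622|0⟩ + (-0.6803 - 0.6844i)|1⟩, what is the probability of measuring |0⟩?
0.06875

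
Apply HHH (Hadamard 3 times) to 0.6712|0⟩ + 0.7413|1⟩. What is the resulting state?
0.9988|0⟩ - 0.04957|1⟩

H² = I, so H^3 = H: a single Hadamard. With (a, b) = (0.6712, 0.7413), H gives ((a + b)/√2, (a − b)/√2) = (0.9988, -0.04957).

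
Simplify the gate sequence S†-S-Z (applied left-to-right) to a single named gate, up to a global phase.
Z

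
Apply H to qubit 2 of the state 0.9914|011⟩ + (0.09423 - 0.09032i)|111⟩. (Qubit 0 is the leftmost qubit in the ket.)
0.701|010⟩ - 0.701|011⟩ + (0.06663 - 0.06387i)|110⟩ + (-0.06663 + 0.06387i)|111⟩

H on qubit 2 mixes each pair of kets that differ only in qubit 2: amplitudes (a, b) of (|…0…⟩, |…1…⟩) become ((a + b)/√2, (a − b)/√2). Kets absent from the input have amplitude 0.
(|010⟩, |011⟩): (a, b) = (0, 0.9914) → (0.701, -0.701)
(|110⟩, |111⟩): (a, b) = (0, (0.09423 - 0.09032i)) → ((0.06663 - 0.06387i), (-0.06663 + 0.06387i))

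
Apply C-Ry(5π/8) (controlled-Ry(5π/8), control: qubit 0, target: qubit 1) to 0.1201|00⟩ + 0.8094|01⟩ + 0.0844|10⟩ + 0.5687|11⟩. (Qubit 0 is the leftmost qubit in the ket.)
0.1201|00⟩ + 0.8094|01⟩ - 0.426|10⟩ + 0.3861|11⟩

C-Ry(5π/8) leaves the control-|0⟩ kets |00⟩, |01⟩ unchanged and applies Ry(5π/8) to qubit 1 on the control-|1⟩ pair (|10⟩, |11⟩).
Ry(5π/8) = [[cos(θ/2), −sin(θ/2)], [sin(θ/2), cos(θ/2)]]; θ = 5π/8, cos(θ/2) ≈ 0.55557, sin(θ/2) ≈ 0.83147.
With a = amp(|10⟩) = 0.0844 and b = amp(|11⟩) = 0.5687:
new amp(|10⟩) = (0.55557)·a + (-0.83147)·b = -0.426
new amp(|11⟩) = (0.83147)·a + (0.55557)·b = 0.3861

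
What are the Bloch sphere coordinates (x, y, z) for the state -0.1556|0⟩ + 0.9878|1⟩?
(-0.3074, 0, -0.9515)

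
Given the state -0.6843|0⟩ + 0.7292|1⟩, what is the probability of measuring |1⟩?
0.5317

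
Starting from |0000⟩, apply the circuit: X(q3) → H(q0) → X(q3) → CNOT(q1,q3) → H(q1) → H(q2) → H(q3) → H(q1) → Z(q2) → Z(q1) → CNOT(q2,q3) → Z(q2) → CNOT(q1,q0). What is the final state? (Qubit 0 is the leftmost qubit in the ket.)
1/√8|0000⟩ + 1/√8|0001⟩ + 1/√8|0010⟩ + 1/√8|0011⟩ + 1/√8|1000⟩ + 1/√8|1001⟩ + 1/√8|1010⟩ + 1/√8|1011⟩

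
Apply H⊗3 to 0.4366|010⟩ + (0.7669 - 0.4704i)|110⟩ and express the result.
(0.4255 - 0.1663i)|000⟩ + (0.4255 - 0.1663i)|001⟩ + (-0.4255 + 0.1663i)|010⟩ + (-0.4255 + 0.1663i)|011⟩ + (-0.1168 + 0.1663i)|100⟩ + (-0.1168 + 0.1663i)|101⟩ + (0.1168 - 0.1663i)|110⟩ + (0.1168 - 0.1663i)|111⟩

H⊗3 gives amp(|y⟩) = (1/2√2) Σ_x (−1)^(x·y) amp(|x⟩), where x·y is the number of positions in which both x and y have a 1.
|000⟩: (0.4366 + (0.7669 - 0.4704i))/(2√2) = (0.4255 - 0.1663i)
|001⟩: (0.4366 + (0.7669 - 0.4704i))/(2√2) = (0.4255 - 0.1663i)
|010⟩: (-0.4366 - (0.7669 - 0.4704i))/(2√2) = (-0.4255 + 0.1663i)
|011⟩: (-0.4366 - (0.7669 - 0.4704i))/(2√2) = (-0.4255 + 0.1663i)
|100⟩: (0.4366 - (0.7669 - 0.4704i))/(2√2) = (-0.1168 + 0.1663i)
|101⟩: (0.4366 - (0.7669 - 0.4704i))/(2√2) = (-0.1168 + 0.1663i)
|110⟩: (-0.4366 + (0.7669 - 0.4704i))/(2√2) = (0.1168 - 0.1663i)
|111⟩: (-0.4366 + (0.7669 - 0.4704i))/(2√2) = (0.1168 - 0.1663i)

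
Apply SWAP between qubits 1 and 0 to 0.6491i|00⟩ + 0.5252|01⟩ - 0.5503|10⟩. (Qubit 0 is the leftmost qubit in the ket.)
0.6491i|00⟩ - 0.5503|01⟩ + 0.5252|10⟩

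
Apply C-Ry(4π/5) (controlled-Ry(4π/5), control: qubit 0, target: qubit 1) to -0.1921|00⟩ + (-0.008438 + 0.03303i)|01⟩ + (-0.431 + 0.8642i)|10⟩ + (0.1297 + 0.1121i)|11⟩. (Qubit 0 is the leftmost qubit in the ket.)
-0.1921|00⟩ + (-0.008438 + 0.03303i)|01⟩ + (-0.2565 + 0.1604i)|10⟩ + (-0.3698 + 0.8565i)|11⟩

C-Ry(4π/5) leaves the control-|0⟩ kets |00⟩, |01⟩ unchanged and applies Ry(4π/5) to qubit 1 on the control-|1⟩ pair (|10⟩, |11⟩).
Ry(4π/5) = [[cos(θ/2), −sin(θ/2)], [sin(θ/2), cos(θ/2)]]; θ = 4π/5, cos(θ/2) ≈ 0.309017, sin(θ/2) ≈ 0.951057.
With a = amp(|10⟩) = (-0.431 + 0.8642i) and b = amp(|11⟩) = (0.1297 + 0.1121i):
new amp(|10⟩) = (0.309017)·a + (-0.951057)·b = (-0.2565 + 0.1604i)
new amp(|11⟩) = (0.951057)·a + (0.309017)·b = (-0.3698 + 0.8565i)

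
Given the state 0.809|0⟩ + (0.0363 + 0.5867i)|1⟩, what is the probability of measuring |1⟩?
0.3455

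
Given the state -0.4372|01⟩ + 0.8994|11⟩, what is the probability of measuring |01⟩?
0.1911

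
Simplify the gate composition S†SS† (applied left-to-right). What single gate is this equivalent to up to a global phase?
S†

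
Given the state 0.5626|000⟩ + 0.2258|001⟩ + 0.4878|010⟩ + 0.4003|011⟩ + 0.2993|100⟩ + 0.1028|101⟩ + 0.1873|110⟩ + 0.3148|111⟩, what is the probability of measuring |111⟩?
0.0991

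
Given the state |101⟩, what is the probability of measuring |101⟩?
1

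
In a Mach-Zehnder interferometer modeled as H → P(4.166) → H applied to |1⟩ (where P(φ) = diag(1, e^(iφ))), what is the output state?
(0.7598 + 0.4272i)|0⟩ + (0.2402 - 0.4272i)|1⟩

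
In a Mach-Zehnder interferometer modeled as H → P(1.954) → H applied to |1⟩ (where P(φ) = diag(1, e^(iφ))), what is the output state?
(0.6869 - 0.4637i)|0⟩ + (0.3131 + 0.4637i)|1⟩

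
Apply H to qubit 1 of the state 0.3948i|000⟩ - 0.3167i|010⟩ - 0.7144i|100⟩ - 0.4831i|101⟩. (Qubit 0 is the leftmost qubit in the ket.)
0.05523i|000⟩ + 0.5031i|010⟩ - 0.5052i|100⟩ - 0.3416i|101⟩ - 0.5052i|110⟩ - 0.3416i|111⟩

H on qubit 1 mixes each pair of kets that differ only in qubit 1: amplitudes (a, b) of (|…0…⟩, |…1…⟩) become ((a + b)/√2, (a − b)/√2). Kets absent from the input have amplitude 0.
(|000⟩, |010⟩): (a, b) = (0.3948i, -0.3167i) → (0.05523i, 0.5031i)
(|100⟩, |110⟩): (a, b) = (-0.7144i, 0) → (-0.5052i, -0.5052i)
(|101⟩, |111⟩): (a, b) = (-0.4831i, 0) → (-0.3416i, -0.3416i)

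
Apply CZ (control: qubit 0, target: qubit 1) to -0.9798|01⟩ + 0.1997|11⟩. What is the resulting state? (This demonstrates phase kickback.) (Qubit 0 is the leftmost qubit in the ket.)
-0.9798|01⟩ - 0.1997|11⟩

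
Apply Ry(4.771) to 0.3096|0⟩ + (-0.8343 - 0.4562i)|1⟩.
(0.3472 + 0.313i)|0⟩ + (0.8194 + 0.3319i)|1⟩

Ry(4.771) = [[cos(θ/2), −sin(θ/2)], [sin(θ/2), cos(θ/2)]]; θ = 4.771, cos(θ/2) ≈ -0.727522, sin(θ/2) ≈ 0.686084.
With a = amp(|0⟩) = 0.3096 and b = amp(|1⟩) = (-0.8343 - 0.4562i):
new amp(|0⟩) = (-0.727522)·a + (-0.686084)·b = (0.3472 + 0.313i)
new amp(|1⟩) = (0.686084)·a + (-0.727522)·b = (0.8194 + 0.3319i)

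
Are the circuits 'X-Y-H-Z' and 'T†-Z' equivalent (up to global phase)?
No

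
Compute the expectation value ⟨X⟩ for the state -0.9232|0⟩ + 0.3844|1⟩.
-0.7098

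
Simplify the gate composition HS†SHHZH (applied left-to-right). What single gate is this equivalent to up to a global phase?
X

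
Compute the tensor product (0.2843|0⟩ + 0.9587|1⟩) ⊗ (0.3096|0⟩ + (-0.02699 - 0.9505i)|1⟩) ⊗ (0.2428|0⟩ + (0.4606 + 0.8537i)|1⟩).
0.02137|000⟩ + (0.04054 + 0.07514i)|001⟩ + (-0.001863 - 0.06561i)|010⟩ + (0.2272 - 0.131i)|011⟩ + 0.07207|100⟩ + (0.1367 + 0.2534i)|101⟩ + (-0.006283 - 0.2213i)|110⟩ + (0.766 - 0.4418i)|111⟩

amp(|b₁b₂…⟩) = product of the factor amplitudes for bits b₁, b₂, …; only kets whose every factor amplitude is nonzero survive.
|000⟩: (0.2843)(0.3096)(0.2428) = 0.02137
|001⟩: (0.2843)(0.3096)(0.4606 + 0.8537i) = (0.04054 + 0.07514i)
|010⟩: (0.2843)(-0.02699 - 0.9505i)(0.2428) = (-0.001863 - 0.06561i)
|011⟩: (0.2843)(-0.02699 - 0.9505i)(0.4606 + 0.8537i) = (0.2272 - 0.131i)
|100⟩: (0.9587)(0.3096)(0.2428) = 0.07207
|101⟩: (0.9587)(0.3096)(0.4606 + 0.8537i) = (0.1367 + 0.2534i)
|110⟩: (0.9587)(-0.02699 - 0.9505i)(0.2428) = (-0.006283 - 0.2213i)
|111⟩: (0.9587)(-0.02699 - 0.9505i)(0.4606 + 0.8537i) = (0.766 - 0.4418i)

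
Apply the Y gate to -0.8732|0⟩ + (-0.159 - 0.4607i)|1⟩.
(-0.4607 + 0.159i)|0⟩ - 0.8732i|1⟩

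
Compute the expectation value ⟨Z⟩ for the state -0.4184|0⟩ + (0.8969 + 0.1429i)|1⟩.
-0.6498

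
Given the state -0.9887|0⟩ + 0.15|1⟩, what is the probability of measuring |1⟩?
0.0225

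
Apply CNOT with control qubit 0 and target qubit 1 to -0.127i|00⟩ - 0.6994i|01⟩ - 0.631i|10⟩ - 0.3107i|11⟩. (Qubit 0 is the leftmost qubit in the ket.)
-0.127i|00⟩ - 0.6994i|01⟩ - 0.3107i|10⟩ - 0.631i|11⟩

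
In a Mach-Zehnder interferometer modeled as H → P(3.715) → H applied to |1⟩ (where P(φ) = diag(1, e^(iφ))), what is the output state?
(0.92 + 0.2712i)|0⟩ + (0.07997 - 0.2712i)|1⟩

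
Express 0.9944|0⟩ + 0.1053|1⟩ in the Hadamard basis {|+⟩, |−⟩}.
0.7776|+⟩ + 0.6287|−⟩

With |ψ⟩ = α|0⟩ + β|1⟩, the Hadamard-basis coefficients are ⟨+|ψ⟩ = (α + β)/√2 and ⟨−|ψ⟩ = (α − β)/√2.
Here α = 0.9944, β = 0.1053: (α + β)/√2 = 0.7776, (α − β)/√2 = 0.6287.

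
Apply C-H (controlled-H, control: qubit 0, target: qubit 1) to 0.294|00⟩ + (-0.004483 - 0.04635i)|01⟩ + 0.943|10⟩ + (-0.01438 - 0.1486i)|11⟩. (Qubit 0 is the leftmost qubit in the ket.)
0.294|00⟩ + (-0.004483 - 0.04635i)|01⟩ + (0.6566 - 0.1051i)|10⟩ + (0.677 + 0.1051i)|11⟩

C-H leaves the control-|0⟩ kets |00⟩, |01⟩ unchanged and applies H to qubit 1 on the control-|1⟩ pair (|10⟩, |11⟩).
H = [[1/√2, 1/√2], [1/√2, -1/√2]].
With a = amp(|10⟩) = 0.943 and b = amp(|11⟩) = (-0.01438 - 0.1486i):
new amp(|10⟩) = (1/√2)·a + (1/√2)·b = (0.6566 - 0.1051i)
new amp(|11⟩) = (1/√2)·a + (-1/√2)·b = (0.677 + 0.1051i)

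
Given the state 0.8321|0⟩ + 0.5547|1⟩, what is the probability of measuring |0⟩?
0.6924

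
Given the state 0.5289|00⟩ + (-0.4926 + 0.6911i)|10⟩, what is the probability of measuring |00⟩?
0.2797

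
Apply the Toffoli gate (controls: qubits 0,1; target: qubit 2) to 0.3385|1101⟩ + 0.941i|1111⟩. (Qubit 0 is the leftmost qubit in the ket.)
0.941i|1101⟩ + 0.3385|1111⟩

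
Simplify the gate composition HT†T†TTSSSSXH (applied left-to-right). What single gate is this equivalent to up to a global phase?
Z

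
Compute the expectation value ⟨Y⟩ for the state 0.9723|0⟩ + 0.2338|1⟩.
0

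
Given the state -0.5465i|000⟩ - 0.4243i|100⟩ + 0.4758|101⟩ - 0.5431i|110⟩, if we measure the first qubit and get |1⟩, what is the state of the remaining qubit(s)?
-0.5066i|00⟩ + 0.5681|01⟩ - 0.6485i|10⟩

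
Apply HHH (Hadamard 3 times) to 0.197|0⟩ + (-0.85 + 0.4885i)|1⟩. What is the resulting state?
(-0.4617 + 0.3454i)|0⟩ + (0.7403 - 0.3454i)|1⟩

H² = I, so H^3 = H: a single Hadamard. With (a, b) = (0.197, (-0.85 + 0.4885i)), H gives ((a + b)/√2, (a − b)/√2) = ((-0.4617 + 0.3454i), (0.7403 - 0.3454i)).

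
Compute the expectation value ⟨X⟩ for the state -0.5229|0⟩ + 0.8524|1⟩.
-0.8914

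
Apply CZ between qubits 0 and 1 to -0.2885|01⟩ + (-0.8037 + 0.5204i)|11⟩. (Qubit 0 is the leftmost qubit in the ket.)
-0.2885|01⟩ + (0.8037 - 0.5204i)|11⟩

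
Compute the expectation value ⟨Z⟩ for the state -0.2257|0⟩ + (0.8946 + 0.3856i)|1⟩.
-0.8981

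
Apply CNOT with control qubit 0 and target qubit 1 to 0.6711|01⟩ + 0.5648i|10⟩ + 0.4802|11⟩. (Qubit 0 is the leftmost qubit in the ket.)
0.6711|01⟩ + 0.4802|10⟩ + 0.5648i|11⟩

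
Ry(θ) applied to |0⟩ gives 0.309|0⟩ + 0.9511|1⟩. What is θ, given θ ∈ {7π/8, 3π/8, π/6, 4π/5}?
4π/5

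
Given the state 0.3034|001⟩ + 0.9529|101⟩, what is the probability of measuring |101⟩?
0.908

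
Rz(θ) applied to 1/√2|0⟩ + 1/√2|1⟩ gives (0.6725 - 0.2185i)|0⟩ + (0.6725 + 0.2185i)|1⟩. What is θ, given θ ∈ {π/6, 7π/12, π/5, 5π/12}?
π/5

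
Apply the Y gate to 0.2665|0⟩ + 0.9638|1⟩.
-0.9638i|0⟩ + 0.2665i|1⟩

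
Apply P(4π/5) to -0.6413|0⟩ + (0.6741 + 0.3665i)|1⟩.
-0.6413|0⟩ + (-0.7608 + 0.09972i)|1⟩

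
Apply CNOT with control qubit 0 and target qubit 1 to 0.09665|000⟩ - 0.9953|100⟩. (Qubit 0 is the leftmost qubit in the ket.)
0.09665|000⟩ - 0.9953|110⟩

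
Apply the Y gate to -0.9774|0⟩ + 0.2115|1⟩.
-0.2115i|0⟩ - 0.9774i|1⟩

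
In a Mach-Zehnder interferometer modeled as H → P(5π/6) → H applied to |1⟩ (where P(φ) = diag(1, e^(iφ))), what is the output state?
(0.933 - 0.25i)|0⟩ + (0.06699 + 0.25i)|1⟩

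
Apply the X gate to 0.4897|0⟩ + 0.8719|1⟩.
0.8719|0⟩ + 0.4897|1⟩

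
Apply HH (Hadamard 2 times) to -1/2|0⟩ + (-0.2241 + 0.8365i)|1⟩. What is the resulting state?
-1/2|0⟩ + (-0.2241 + 0.8365i)|1⟩

H² = I, so an even number of Hadamards cancels: H^2 = I and the state is unchanged.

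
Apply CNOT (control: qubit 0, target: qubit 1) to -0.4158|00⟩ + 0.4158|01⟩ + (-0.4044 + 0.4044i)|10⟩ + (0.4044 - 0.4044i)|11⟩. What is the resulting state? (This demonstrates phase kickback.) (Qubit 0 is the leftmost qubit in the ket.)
-0.4158|00⟩ + 0.4158|01⟩ + (0.4044 - 0.4044i)|10⟩ + (-0.4044 + 0.4044i)|11⟩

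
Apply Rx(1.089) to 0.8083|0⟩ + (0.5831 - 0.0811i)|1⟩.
(0.6494 - 0.302i)|0⟩ + (0.4988 - 0.4881i)|1⟩

Rx(1.089) = [[cos(θ/2), −i·sin(θ/2)], [−i·sin(θ/2), cos(θ/2)]]; θ = 1.089, cos(θ/2) ≈ 0.855386, sin(θ/2) ≈ 0.51799.
With a = amp(|0⟩) = 0.8083 and b = amp(|1⟩) = (0.5831 - 0.0811i):
new amp(|0⟩) = (0.855386)·a + (-0.51799i)·b = (0.6494 - 0.302i)
new amp(|1⟩) = (-0.51799i)·a + (0.855386)·b = (0.4988 - 0.4881i)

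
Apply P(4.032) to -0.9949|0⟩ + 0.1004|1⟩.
-0.9949|0⟩ + (-0.06316 - 0.07804i)|1⟩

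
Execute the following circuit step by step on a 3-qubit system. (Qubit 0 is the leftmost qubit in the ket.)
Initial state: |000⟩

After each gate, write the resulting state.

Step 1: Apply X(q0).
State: |100⟩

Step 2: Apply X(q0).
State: |000⟩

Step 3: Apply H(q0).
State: 1/√2|000⟩ + 1/√2|100⟩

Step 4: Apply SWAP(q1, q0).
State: 1/√2|000⟩ + 1/√2|010⟩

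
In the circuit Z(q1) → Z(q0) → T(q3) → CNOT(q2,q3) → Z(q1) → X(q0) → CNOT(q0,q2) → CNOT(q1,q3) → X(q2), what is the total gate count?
9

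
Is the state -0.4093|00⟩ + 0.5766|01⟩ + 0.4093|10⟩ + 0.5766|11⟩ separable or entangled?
Entangled

Writing the state as a|00⟩ + b|01⟩ + c|10⟩ + d|11⟩, it is a product state iff ad − bc = 0.
Here (a, b, c, d) = (-0.4093, 0.5766, 0.4093, 0.5766): ad − bc = (-0.4093)(0.5766) − (0.5766)(0.4093) = -0.472 ≠ 0, so the state is entangled.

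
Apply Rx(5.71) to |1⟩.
-0.2827i|0⟩ - 0.9592|1⟩

Rx(5.71) = [[cos(θ/2), −i·sin(θ/2)], [−i·sin(θ/2), cos(θ/2)]]; θ = 5.71, cos(θ/2) ≈ -0.959213, sin(θ/2) ≈ 0.282686.
With a = amp(|0⟩) = 0 and b = amp(|1⟩) = 1:
new amp(|0⟩) = (-0.959213)·a + (-0.282686i)·b = -0.2827i
new amp(|1⟩) = (-0.282686i)·a + (-0.959213)·b = -0.9592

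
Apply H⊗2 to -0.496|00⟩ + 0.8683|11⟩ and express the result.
0.1862|00⟩ - 0.6822|01⟩ - 0.6822|10⟩ + 0.1862|11⟩

H⊗2 gives amp(|y⟩) = (1/2) Σ_x (−1)^(x·y) amp(|x⟩), where x·y is the number of positions in which both x and y have a 1.
|00⟩: (-0.496 + 0.8683)/2 = 0.1862
|01⟩: (-0.496 - 0.8683)/2 = -0.6822
|10⟩: (-0.496 - 0.8683)/2 = -0.6822
|11⟩: (-0.496 + 0.8683)/2 = 0.1862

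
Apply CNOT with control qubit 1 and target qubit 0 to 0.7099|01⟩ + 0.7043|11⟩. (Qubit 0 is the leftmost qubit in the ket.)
0.7043|01⟩ + 0.7099|11⟩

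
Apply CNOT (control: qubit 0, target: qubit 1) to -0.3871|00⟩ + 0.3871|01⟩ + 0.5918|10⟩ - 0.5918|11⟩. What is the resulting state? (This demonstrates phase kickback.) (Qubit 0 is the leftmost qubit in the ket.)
-0.3871|00⟩ + 0.3871|01⟩ - 0.5918|10⟩ + 0.5918|11⟩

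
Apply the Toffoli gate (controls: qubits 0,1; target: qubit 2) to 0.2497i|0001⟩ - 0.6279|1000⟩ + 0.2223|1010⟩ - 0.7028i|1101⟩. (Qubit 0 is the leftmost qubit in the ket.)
0.2497i|0001⟩ - 0.6279|1000⟩ + 0.2223|1010⟩ - 0.7028i|1111⟩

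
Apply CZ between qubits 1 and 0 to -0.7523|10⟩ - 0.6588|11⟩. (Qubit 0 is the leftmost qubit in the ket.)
-0.7523|10⟩ + 0.6588|11⟩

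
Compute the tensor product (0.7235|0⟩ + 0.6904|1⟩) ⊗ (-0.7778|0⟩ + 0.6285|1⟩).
-0.5627|00⟩ + 0.4547|01⟩ - 0.537|10⟩ + 0.4339|11⟩

amp(|b₁b₂…⟩) = product of the factor amplitudes for bits b₁, b₂, …; only kets whose every factor amplitude is nonzero survive.
|00⟩: (0.7235)(-0.7778) = -0.5627
|01⟩: (0.7235)(0.6285) = 0.4547
|10⟩: (0.6904)(-0.7778) = -0.537
|11⟩: (0.6904)(0.6285) = 0.4339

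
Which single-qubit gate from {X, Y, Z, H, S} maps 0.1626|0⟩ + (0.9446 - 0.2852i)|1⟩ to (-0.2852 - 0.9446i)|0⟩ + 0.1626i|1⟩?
Y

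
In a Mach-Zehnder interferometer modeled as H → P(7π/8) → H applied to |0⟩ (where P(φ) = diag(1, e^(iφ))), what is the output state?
(0.03806 + 0.1913i)|0⟩ + (0.9619 - 0.1913i)|1⟩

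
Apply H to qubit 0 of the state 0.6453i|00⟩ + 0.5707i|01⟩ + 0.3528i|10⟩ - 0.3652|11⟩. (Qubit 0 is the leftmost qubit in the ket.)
0.7058i|00⟩ + (-0.2582 + 0.4035i)|01⟩ + 0.2068i|10⟩ + (0.2582 + 0.4035i)|11⟩

H on qubit 0 mixes each pair of kets that differ only in qubit 0: amplitudes (a, b) of (|…0…⟩, |…1…⟩) become ((a + b)/√2, (a − b)/√2). Kets absent from the input have amplitude 0.
(|00⟩, |10⟩): (a, b) = (0.6453i, 0.3528i) → (0.7058i, 0.2068i)
(|01⟩, |11⟩): (a, b) = (0.5707i, -0.3652) → ((-0.2582 + 0.4035i), (0.2582 + 0.4035i))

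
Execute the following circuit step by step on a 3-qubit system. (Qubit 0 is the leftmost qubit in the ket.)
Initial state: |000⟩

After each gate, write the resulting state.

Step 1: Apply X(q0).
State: |100⟩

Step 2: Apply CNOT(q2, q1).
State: |100⟩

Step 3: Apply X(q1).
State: |110⟩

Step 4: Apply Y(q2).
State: i|111⟩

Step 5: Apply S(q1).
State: -|111⟩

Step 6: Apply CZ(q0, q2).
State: |111⟩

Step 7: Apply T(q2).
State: (1/√2 + (1/√2)i)|111⟩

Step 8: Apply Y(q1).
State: (1/√2 - (1/√2)i)|101⟩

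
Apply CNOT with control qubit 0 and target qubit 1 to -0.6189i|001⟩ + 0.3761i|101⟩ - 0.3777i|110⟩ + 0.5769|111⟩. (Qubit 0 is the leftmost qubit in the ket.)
-0.6189i|001⟩ - 0.3777i|100⟩ + 0.5769|101⟩ + 0.3761i|111⟩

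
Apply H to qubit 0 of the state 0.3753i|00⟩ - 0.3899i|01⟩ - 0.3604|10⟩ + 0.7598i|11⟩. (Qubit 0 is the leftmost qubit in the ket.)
(-0.2548 + 0.2654i)|00⟩ + 0.2616i|01⟩ + (0.2548 + 0.2654i)|10⟩ - 0.813i|11⟩

H on qubit 0 mixes each pair of kets that differ only in qubit 0: amplitudes (a, b) of (|…0…⟩, |…1…⟩) become ((a + b)/√2, (a − b)/√2). Kets absent from the input have amplitude 0.
(|00⟩, |10⟩): (a, b) = (0.3753i, -0.3604) → ((-0.2548 + 0.2654i), (0.2548 + 0.2654i))
(|01⟩, |11⟩): (a, b) = (-0.3899i, 0.7598i) → (0.2616i, -0.813i)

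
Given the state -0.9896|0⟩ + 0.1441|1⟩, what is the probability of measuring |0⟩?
0.9793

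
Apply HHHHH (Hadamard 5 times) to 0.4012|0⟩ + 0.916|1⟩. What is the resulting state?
0.9314|0⟩ - 0.364|1⟩

H² = I, so H^5 = H: a single Hadamard. With (a, b) = (0.4012, 0.916), H gives ((a + b)/√2, (a − b)/√2) = (0.9314, -0.364).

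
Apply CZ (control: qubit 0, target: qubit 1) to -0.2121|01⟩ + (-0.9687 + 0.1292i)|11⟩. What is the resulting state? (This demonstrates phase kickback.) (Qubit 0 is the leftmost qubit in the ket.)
-0.2121|01⟩ + (0.9687 - 0.1292i)|11⟩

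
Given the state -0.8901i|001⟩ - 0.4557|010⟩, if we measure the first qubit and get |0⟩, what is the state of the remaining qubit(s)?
-0.8901i|01⟩ - 0.4557|10⟩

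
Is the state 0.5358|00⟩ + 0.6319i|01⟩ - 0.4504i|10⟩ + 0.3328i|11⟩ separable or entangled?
Entangled

Writing the state as a|00⟩ + b|01⟩ + c|10⟩ + d|11⟩, it is a product state iff ad − bc = 0.
Here (a, b, c, d) = (0.5358, 0.6319i, -0.4504i, 0.3328i): ad − bc = (0.5358)(0.3328i) − (0.6319i)(-0.4504i) = (-0.2846 + 0.1783i) ≠ 0, so the state is entangled.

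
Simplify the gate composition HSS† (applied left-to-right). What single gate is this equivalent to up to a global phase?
H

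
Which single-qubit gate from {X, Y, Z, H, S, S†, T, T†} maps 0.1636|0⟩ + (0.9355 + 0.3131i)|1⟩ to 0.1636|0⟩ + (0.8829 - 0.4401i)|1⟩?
T†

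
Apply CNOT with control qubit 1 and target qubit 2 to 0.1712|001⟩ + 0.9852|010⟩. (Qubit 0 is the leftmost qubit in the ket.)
0.1712|001⟩ + 0.9852|011⟩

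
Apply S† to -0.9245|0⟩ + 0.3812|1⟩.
-0.9245|0⟩ - 0.3812i|1⟩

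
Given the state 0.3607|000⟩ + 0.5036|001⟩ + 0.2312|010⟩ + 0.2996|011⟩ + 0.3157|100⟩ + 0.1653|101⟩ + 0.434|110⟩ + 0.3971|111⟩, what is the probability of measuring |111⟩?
0.1577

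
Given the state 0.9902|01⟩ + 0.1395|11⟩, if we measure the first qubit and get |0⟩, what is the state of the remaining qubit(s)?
|1⟩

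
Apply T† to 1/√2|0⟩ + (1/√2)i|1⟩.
1/√2|0⟩ + (1/2 + (1/2)i)|1⟩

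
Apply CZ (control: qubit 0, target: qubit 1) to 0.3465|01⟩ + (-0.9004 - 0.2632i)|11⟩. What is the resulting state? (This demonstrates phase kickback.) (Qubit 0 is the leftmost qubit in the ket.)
0.3465|01⟩ + (0.9004 + 0.2632i)|11⟩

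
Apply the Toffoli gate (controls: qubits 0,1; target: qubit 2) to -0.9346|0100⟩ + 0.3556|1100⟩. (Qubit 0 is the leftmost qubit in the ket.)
-0.9346|0100⟩ + 0.3556|1110⟩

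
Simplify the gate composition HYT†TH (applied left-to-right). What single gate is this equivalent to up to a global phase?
Y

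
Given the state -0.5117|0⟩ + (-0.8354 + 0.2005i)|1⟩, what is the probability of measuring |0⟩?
0.2618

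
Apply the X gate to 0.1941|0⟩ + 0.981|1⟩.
0.981|0⟩ + 0.1941|1⟩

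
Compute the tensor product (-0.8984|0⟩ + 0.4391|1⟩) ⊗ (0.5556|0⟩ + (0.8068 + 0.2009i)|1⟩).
-0.4992|00⟩ + (-0.7248 - 0.1805i)|01⟩ + 0.244|10⟩ + (0.3543 + 0.08822i)|11⟩

amp(|b₁b₂…⟩) = product of the factor amplitudes for bits b₁, b₂, …; only kets whose every factor amplitude is nonzero survive.
|00⟩: (-0.8984)(0.5556) = -0.4992
|01⟩: (-0.8984)(0.8068 + 0.2009i) = (-0.7248 - 0.1805i)
|10⟩: (0.4391)(0.5556) = 0.244
|11⟩: (0.4391)(0.8068 + 0.2009i) = (0.3543 + 0.08822i)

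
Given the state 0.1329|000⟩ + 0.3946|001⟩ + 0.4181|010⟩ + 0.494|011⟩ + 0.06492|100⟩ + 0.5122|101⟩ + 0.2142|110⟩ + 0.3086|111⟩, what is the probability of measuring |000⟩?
0.01766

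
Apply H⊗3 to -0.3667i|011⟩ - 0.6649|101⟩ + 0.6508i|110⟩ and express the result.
(-0.2351 + 0.1004i)|000⟩ + (0.2351 + 0.3597i)|001⟩ + (-0.2351 - 0.1004i)|010⟩ + (0.2351 - 0.3597i)|011⟩ + (0.2351 - 0.3597i)|100⟩ + (-0.2351 - 0.1004i)|101⟩ + (0.2351 + 0.3597i)|110⟩ + (-0.2351 + 0.1004i)|111⟩

H⊗3 gives amp(|y⟩) = (1/2√2) Σ_x (−1)^(x·y) amp(|x⟩), where x·y is the number of positions in which both x and y have a 1.
|000⟩: (-0.3667i - 0.6649 + 0.6508i)/(2√2) = (-0.2351 + 0.1004i)
|001⟩: (0.3667i + 0.6649 + 0.6508i)/(2√2) = (0.2351 + 0.3597i)
|010⟩: (0.3667i - 0.6649 - 0.6508i)/(2√2) = (-0.2351 - 0.1004i)
|011⟩: (-0.3667i + 0.6649 - 0.6508i)/(2√2) = (0.2351 - 0.3597i)
|100⟩: (-0.3667i + 0.6649 - 0.6508i)/(2√2) = (0.2351 - 0.3597i)
|101⟩: (0.3667i - 0.6649 - 0.6508i)/(2√2) = (-0.2351 - 0.1004i)
|110⟩: (0.3667i + 0.6649 + 0.6508i)/(2√2) = (0.2351 + 0.3597i)
|111⟩: (-0.3667i - 0.6649 + 0.6508i)/(2√2) = (-0.2351 + 0.1004i)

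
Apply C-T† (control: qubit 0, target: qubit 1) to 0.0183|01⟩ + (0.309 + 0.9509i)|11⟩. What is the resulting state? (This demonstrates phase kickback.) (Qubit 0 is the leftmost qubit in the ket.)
0.0183|01⟩ + (0.8909 + 0.4539i)|11⟩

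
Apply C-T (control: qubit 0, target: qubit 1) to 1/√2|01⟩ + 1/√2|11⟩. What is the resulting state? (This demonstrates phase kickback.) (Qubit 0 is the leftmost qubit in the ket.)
1/√2|01⟩ + (1/2 + (1/2)i)|11⟩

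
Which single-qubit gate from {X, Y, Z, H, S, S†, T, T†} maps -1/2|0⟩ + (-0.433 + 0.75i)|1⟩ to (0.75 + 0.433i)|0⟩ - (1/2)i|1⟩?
Y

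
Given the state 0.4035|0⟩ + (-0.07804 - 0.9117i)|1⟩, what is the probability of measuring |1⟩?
0.8373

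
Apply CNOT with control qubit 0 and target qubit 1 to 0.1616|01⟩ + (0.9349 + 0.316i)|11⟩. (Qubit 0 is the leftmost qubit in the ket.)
0.1616|01⟩ + (0.9349 + 0.316i)|10⟩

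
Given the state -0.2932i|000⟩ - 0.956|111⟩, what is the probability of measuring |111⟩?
0.9139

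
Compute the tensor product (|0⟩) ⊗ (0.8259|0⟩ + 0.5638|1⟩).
0.8259|00⟩ + 0.5638|01⟩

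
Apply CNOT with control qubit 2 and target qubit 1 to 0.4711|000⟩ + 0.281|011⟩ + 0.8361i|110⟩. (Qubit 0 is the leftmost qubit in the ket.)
0.4711|000⟩ + 0.281|001⟩ + 0.8361i|110⟩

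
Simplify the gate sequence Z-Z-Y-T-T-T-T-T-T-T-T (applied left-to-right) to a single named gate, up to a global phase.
Y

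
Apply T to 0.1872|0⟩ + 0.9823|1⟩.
0.1872|0⟩ + (0.6946 + 0.6946i)|1⟩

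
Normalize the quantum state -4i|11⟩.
-i|11⟩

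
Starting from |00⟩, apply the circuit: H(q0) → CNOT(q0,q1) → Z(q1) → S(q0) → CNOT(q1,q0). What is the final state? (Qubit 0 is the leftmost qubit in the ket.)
1/√2|00⟩ - (1/√2)i|01⟩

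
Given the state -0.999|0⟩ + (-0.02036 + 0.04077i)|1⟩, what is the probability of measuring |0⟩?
0.998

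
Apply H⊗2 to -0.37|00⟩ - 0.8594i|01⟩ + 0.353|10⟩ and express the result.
(-0.0085 - 0.4297i)|00⟩ + (-0.0085 + 0.4297i)|01⟩ + (-0.3615 - 0.4297i)|10⟩ + (-0.3615 + 0.4297i)|11⟩

H⊗2 gives amp(|y⟩) = (1/2) Σ_x (−1)^(x·y) amp(|x⟩), where x·y is the number of positions in which both x and y have a 1.
|00⟩: (-0.37 - 0.8594i + 0.353)/2 = (-0.0085 - 0.4297i)
|01⟩: (-0.37 + 0.8594i + 0.353)/2 = (-0.0085 + 0.4297i)
|10⟩: (-0.37 - 0.8594i - 0.353)/2 = (-0.3615 - 0.4297i)
|11⟩: (-0.37 + 0.8594i - 0.353)/2 = (-0.3615 + 0.4297i)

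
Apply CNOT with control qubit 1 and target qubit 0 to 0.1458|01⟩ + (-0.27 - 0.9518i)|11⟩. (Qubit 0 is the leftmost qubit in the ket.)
(-0.27 - 0.9518i)|01⟩ + 0.1458|11⟩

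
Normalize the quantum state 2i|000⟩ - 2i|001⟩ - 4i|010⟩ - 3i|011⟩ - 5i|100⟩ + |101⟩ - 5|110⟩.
0.2182i|000⟩ - 0.2182i|001⟩ - 0.4364i|010⟩ - 0.3273i|011⟩ - 0.5455i|100⟩ + 0.1091|101⟩ - 0.5455|110⟩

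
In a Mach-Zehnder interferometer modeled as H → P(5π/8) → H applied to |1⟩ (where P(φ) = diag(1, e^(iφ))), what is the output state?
(0.6913 - 0.4619i)|0⟩ + (0.3087 + 0.4619i)|1⟩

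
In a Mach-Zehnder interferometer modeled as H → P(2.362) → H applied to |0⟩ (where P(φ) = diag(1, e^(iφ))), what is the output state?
(0.1444 + 0.3515i)|0⟩ + (0.8556 - 0.3515i)|1⟩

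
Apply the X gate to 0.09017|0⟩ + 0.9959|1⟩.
0.9959|0⟩ + 0.09017|1⟩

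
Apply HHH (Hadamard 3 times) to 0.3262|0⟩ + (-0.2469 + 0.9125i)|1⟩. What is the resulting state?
(0.05607 + 0.6452i)|0⟩ + (0.4052 - 0.6452i)|1⟩

H² = I, so H^3 = H: a single Hadamard. With (a, b) = (0.3262, (-0.2469 + 0.9125i)), H gives ((a + b)/√2, (a − b)/√2) = ((0.05607 + 0.6452i), (0.4052 - 0.6452i)).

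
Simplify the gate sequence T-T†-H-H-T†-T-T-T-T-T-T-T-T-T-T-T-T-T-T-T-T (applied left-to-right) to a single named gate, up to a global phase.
T†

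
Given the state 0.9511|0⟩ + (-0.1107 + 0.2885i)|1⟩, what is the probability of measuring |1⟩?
0.09549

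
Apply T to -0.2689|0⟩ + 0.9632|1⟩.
-0.2689|0⟩ + (0.6811 + 0.6811i)|1⟩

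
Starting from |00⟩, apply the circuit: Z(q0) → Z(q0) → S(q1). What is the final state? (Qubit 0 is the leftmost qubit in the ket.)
|00⟩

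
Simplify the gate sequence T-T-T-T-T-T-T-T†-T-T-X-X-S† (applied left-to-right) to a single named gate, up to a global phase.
S†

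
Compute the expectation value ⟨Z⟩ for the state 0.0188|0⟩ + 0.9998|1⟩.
-0.9992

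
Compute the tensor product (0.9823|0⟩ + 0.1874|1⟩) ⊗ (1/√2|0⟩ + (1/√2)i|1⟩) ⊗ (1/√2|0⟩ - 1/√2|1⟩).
0.4912|000⟩ - 0.4912|001⟩ + 0.4912i|010⟩ - 0.4912i|011⟩ + 0.0937|100⟩ - 0.0937|101⟩ + 0.0937i|110⟩ - 0.0937i|111⟩

amp(|b₁b₂…⟩) = product of the factor amplitudes for bits b₁, b₂, …; only kets whose every factor amplitude is nonzero survive.
|000⟩: (0.9823)(1/√2)(1/√2) = 0.4912
|001⟩: (0.9823)(1/√2)(-1/√2) = -0.4912
|010⟩: (0.9823)((1/√2)i)(1/√2) = 0.4912i
|011⟩: (0.9823)((1/√2)i)(-1/√2) = -0.4912i
|100⟩: (0.1874)(1/√2)(1/√2) = 0.0937
|101⟩: (0.1874)(1/√2)(-1/√2) = -0.0937
|110⟩: (0.1874)((1/√2)i)(1/√2) = 0.0937i
|111⟩: (0.1874)((1/√2)i)(-1/√2) = -0.0937i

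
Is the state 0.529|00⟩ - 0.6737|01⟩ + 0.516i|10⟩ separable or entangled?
Entangled

Writing the state as a|00⟩ + b|01⟩ + c|10⟩ + d|11⟩, it is a product state iff ad − bc = 0.
Here (a, b, c, d) = (0.529, -0.6737, 0.516i, 0): ad − bc = (0.529)(0) − (-0.6737)(0.516i) = 0.3476i ≠ 0, so the state is entangled.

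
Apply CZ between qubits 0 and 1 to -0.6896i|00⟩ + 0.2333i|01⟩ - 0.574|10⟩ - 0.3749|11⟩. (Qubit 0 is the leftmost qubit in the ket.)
-0.6896i|00⟩ + 0.2333i|01⟩ - 0.574|10⟩ + 0.3749|11⟩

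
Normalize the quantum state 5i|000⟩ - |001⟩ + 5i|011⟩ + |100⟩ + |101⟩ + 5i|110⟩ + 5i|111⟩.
0.4927i|000⟩ - 0.09853|001⟩ + 0.4927i|011⟩ + 0.09853|100⟩ + 0.09853|101⟩ + 0.4927i|110⟩ + 0.4927i|111⟩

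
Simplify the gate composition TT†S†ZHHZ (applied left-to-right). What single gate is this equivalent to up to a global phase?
S†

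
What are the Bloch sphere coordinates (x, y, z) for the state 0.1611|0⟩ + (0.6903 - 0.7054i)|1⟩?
(0.2224, -0.2273, -0.9482)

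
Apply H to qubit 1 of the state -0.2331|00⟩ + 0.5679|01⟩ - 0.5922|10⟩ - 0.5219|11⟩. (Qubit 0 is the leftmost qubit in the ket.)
0.2367|00⟩ - 0.5664|01⟩ - 0.7878|10⟩ - 0.04971|11⟩

H on qubit 1 mixes each pair of kets that differ only in qubit 1: amplitudes (a, b) of (|…0…⟩, |…1…⟩) become ((a + b)/√2, (a − b)/√2). Kets absent from the input have amplitude 0.
(|00⟩, |01⟩): (a, b) = (-0.2331, 0.5679) → (0.2367, -0.5664)
(|10⟩, |11⟩): (a, b) = (-0.5922, -0.5219) → (-0.7878, -0.04971)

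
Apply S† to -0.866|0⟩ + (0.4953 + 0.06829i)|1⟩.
-0.866|0⟩ + (0.06829 - 0.4953i)|1⟩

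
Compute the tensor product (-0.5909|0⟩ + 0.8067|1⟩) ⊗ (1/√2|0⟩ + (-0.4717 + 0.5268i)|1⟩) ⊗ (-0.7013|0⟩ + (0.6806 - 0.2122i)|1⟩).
0.293|000⟩ + (-0.2844 + 0.08866i)|001⟩ + (-0.1955 + 0.2183i)|010⟩ + (0.1236 - 0.271i)|011⟩ - 0.4|100⟩ + (0.3882 - 0.121i)|101⟩ + (0.2669 - 0.298i)|110⟩ + (-0.1688 + 0.37i)|111⟩

amp(|b₁b₂…⟩) = product of the factor amplitudes for bits b₁, b₂, …; only kets whose every factor amplitude is nonzero survive.
|000⟩: (-0.5909)(1/√2)(-0.7013) = 0.293
|001⟩: (-0.5909)(1/√2)(0.6806 - 0.2122i) = (-0.2844 + 0.08866i)
|010⟩: (-0.5909)(-0.4717 + 0.5268i)(-0.7013) = (-0.1955 + 0.2183i)
|011⟩: (-0.5909)(-0.4717 + 0.5268i)(0.6806 - 0.2122i) = (0.1236 - 0.271i)
|100⟩: (0.8067)(1/√2)(-0.7013) = -0.4
|101⟩: (0.8067)(1/√2)(0.6806 - 0.2122i) = (0.3882 - 0.121i)
|110⟩: (0.8067)(-0.4717 + 0.5268i)(-0.7013) = (0.2669 - 0.298i)
|111⟩: (0.8067)(-0.4717 + 0.5268i)(0.6806 - 0.2122i) = (-0.1688 + 0.37i)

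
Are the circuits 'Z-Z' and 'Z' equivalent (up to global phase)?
No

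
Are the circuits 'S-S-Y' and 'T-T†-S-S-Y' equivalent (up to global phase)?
Yes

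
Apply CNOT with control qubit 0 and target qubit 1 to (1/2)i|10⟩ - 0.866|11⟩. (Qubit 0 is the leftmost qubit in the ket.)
-0.866|10⟩ + (1/2)i|11⟩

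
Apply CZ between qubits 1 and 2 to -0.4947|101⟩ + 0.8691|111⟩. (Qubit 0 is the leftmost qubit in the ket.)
-0.4947|101⟩ - 0.8691|111⟩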